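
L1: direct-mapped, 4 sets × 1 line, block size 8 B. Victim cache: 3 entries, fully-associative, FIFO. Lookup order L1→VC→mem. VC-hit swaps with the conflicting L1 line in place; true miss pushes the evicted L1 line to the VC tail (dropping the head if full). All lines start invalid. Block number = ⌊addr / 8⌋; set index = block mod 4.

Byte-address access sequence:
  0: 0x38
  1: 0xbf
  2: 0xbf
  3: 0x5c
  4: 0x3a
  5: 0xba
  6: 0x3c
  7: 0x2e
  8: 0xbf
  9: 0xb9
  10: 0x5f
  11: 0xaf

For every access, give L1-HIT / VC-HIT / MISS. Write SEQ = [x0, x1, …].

#0 0x38→b7/s3 MISS; vc=[]
#1 0xbf→b23/s3 MISS; vc=[7]
#2 0xbf→b23/s3 L1-HIT; vc=[7]
#3 0x5c→b11/s3 MISS; vc=[7,23]
#4 0x3a→b7/s3 VC-HIT; vc=[11,23]
#5 0xba→b23/s3 VC-HIT; vc=[11,7]
#6 0x3c→b7/s3 VC-HIT; vc=[11,23]
#7 0x2e→b5/s1 MISS; vc=[11,23]
#8 0xbf→b23/s3 VC-HIT; vc=[11,7]
#9 0xb9→b23/s3 L1-HIT; vc=[11,7]
#10 0x5f→b11/s3 VC-HIT; vc=[23,7]
#11 0xaf→b21/s1 MISS; vc=[23,7,5]

SEQ = [MISS, MISS, L1-HIT, MISS, VC-HIT, VC-HIT, VC-HIT, MISS, VC-HIT, L1-HIT, VC-HIT, MISS]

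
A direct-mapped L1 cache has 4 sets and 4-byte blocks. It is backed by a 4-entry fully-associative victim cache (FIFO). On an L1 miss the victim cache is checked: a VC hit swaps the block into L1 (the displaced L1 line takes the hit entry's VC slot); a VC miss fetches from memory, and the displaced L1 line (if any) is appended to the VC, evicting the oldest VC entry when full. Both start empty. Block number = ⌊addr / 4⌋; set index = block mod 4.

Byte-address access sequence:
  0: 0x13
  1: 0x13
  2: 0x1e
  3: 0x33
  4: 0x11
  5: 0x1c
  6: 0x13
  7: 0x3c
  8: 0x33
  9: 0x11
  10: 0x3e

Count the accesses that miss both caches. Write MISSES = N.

MISSES = 4

0: 0x13 (blk 4, set 0) → MISS  vc=[]
1: 0x13 (blk 4, set 0) → L1-HIT  vc=[]
2: 0x1e (blk 7, set 3) → MISS  vc=[]
3: 0x33 (blk 12, set 0) → MISS  vc=[4]
4: 0x11 (blk 4, set 0) → VC-HIT  vc=[12]
5: 0x1c (blk 7, set 3) → L1-HIT  vc=[12]
6: 0x13 (blk 4, set 0) → L1-HIT  vc=[12]
7: 0x3c (blk 15, set 3) → MISS  vc=[12, 7]
8: 0x33 (blk 12, set 0) → VC-HIT  vc=[4, 7]
9: 0x11 (blk 4, set 0) → VC-HIT  vc=[12, 7]
10: 0x3e (blk 15, set 3) → L1-HIT  vc=[12, 7]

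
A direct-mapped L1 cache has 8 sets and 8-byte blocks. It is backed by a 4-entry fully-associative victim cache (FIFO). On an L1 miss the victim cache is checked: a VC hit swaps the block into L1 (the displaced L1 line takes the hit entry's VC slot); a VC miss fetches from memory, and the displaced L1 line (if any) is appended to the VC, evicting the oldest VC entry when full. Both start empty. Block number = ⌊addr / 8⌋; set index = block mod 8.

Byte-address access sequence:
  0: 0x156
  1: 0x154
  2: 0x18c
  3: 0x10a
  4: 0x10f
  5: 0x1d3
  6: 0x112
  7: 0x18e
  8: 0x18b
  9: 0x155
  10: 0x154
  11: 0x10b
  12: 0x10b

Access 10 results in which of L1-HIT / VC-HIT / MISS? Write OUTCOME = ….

0: 0x156 (blk 42, set 2) → MISS  vc=[]
1: 0x154 (blk 42, set 2) → L1-HIT  vc=[]
2: 0x18c (blk 49, set 1) → MISS  vc=[]
3: 0x10a (blk 33, set 1) → MISS  vc=[49]
4: 0x10f (blk 33, set 1) → L1-HIT  vc=[49]
5: 0x1d3 (blk 58, set 2) → MISS  vc=[49, 42]
6: 0x112 (blk 34, set 2) → MISS  vc=[49, 42, 58]
7: 0x18e (blk 49, set 1) → VC-HIT  vc=[33, 42, 58]
8: 0x18b (blk 49, set 1) → L1-HIT  vc=[33, 42, 58]
9: 0x155 (blk 42, set 2) → VC-HIT  vc=[33, 34, 58]
10: 0x154 (blk 42, set 2) → L1-HIT  vc=[33, 34, 58]
11: 0x10b (blk 33, set 1) → VC-HIT  vc=[49, 34, 58]
12: 0x10b (blk 33, set 1) → L1-HIT  vc=[49, 34, 58]

OUTCOME = L1-HIT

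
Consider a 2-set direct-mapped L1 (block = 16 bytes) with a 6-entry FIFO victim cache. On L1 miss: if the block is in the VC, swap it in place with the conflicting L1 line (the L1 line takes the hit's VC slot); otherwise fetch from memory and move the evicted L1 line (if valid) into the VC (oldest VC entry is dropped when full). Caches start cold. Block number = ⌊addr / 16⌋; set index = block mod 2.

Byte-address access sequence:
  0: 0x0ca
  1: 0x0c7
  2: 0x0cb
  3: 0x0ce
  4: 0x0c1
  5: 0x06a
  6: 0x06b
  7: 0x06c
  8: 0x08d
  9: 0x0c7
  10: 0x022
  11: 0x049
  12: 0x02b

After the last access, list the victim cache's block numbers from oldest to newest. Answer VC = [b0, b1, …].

  [0] addr=0xca blk=12 s=0: MISS | VC []
  [1] addr=0xc7 blk=12 s=0: L1-HIT | VC []
  [2] addr=0xcb blk=12 s=0: L1-HIT | VC []
  [3] addr=0xce blk=12 s=0: L1-HIT | VC []
  [4] addr=0xc1 blk=12 s=0: L1-HIT | VC []
  [5] addr=0x6a blk=6 s=0: MISS | VC [12]
  [6] addr=0x6b blk=6 s=0: L1-HIT | VC [12]
  [7] addr=0x6c blk=6 s=0: L1-HIT | VC [12]
  [8] addr=0x8d blk=8 s=0: MISS | VC [12, 6]
  [9] addr=0xc7 blk=12 s=0: VC-HIT | VC [8, 6]
  [10] addr=0x22 blk=2 s=0: MISS | VC [8, 6, 12]
  [11] addr=0x49 blk=4 s=0: MISS | VC [8, 6, 12, 2]
  [12] addr=0x2b blk=2 s=0: VC-HIT | VC [8, 6, 12, 4]

VC = [8, 6, 12, 4]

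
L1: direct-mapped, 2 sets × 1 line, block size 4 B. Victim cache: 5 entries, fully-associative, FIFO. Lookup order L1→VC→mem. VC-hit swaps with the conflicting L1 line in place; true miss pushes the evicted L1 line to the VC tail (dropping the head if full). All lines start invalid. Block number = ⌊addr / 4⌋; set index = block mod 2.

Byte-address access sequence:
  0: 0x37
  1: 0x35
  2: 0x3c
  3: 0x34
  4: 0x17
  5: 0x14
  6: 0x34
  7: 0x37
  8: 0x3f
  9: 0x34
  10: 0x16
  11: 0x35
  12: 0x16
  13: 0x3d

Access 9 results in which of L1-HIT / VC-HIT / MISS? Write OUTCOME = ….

OUTCOME = VC-HIT

  [0] addr=0x37 blk=13 s=1: MISS | VC []
  [1] addr=0x35 blk=13 s=1: L1-HIT | VC []
  [2] addr=0x3c blk=15 s=1: MISS | VC [13]
  [3] addr=0x34 blk=13 s=1: VC-HIT | VC [15]
  [4] addr=0x17 blk=5 s=1: MISS | VC [15, 13]
  [5] addr=0x14 blk=5 s=1: L1-HIT | VC [15, 13]
  [6] addr=0x34 blk=13 s=1: VC-HIT | VC [15, 5]
  [7] addr=0x37 blk=13 s=1: L1-HIT | VC [15, 5]
  [8] addr=0x3f blk=15 s=1: VC-HIT | VC [13, 5]
  [9] addr=0x34 blk=13 s=1: VC-HIT | VC [15, 5]
  [10] addr=0x16 blk=5 s=1: VC-HIT | VC [15, 13]
  [11] addr=0x35 blk=13 s=1: VC-HIT | VC [15, 5]
  [12] addr=0x16 blk=5 s=1: VC-HIT | VC [15, 13]
  [13] addr=0x3d blk=15 s=1: VC-HIT | VC [5, 13]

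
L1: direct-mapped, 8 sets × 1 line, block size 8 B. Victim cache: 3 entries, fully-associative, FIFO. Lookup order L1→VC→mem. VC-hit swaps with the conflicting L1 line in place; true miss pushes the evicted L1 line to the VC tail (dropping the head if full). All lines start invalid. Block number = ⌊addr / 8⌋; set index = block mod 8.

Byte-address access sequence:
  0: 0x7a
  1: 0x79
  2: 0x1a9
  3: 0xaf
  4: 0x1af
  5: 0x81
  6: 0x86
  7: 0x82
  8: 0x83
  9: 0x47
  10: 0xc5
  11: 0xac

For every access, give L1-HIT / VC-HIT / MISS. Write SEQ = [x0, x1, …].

SEQ = [MISS, L1-HIT, MISS, MISS, VC-HIT, MISS, L1-HIT, L1-HIT, L1-HIT, MISS, MISS, VC-HIT]

#0 0x7a→b15/s7 MISS; vc=[]
#1 0x79→b15/s7 L1-HIT; vc=[]
#2 0x1a9→b53/s5 MISS; vc=[]
#3 0xaf→b21/s5 MISS; vc=[53]
#4 0x1af→b53/s5 VC-HIT; vc=[21]
#5 0x81→b16/s0 MISS; vc=[21]
#6 0x86→b16/s0 L1-HIT; vc=[21]
#7 0x82→b16/s0 L1-HIT; vc=[21]
#8 0x83→b16/s0 L1-HIT; vc=[21]
#9 0x47→b8/s0 MISS; vc=[21,16]
#10 0xc5→b24/s0 MISS; vc=[21,16,8]
#11 0xac→b21/s5 VC-HIT; vc=[53,16,8]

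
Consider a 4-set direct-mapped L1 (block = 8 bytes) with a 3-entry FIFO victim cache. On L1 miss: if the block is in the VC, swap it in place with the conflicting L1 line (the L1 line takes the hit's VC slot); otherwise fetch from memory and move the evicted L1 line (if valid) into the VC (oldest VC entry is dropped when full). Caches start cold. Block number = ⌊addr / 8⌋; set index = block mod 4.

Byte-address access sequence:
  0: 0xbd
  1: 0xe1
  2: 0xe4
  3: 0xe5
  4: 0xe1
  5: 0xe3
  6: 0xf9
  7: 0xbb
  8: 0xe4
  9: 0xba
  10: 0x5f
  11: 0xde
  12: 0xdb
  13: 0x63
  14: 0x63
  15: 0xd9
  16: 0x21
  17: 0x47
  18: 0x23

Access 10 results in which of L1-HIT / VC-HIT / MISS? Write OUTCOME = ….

OUTCOME = MISS

  [0] addr=0xbd blk=23 s=3: MISS | VC []
  [1] addr=0xe1 blk=28 s=0: MISS | VC []
  [2] addr=0xe4 blk=28 s=0: L1-HIT | VC []
  [3] addr=0xe5 blk=28 s=0: L1-HIT | VC []
  [4] addr=0xe1 blk=28 s=0: L1-HIT | VC []
  [5] addr=0xe3 blk=28 s=0: L1-HIT | VC []
  [6] addr=0xf9 blk=31 s=3: MISS | VC [23]
  [7] addr=0xbb blk=23 s=3: VC-HIT | VC [31]
  [8] addr=0xe4 blk=28 s=0: L1-HIT | VC [31]
  [9] addr=0xba blk=23 s=3: L1-HIT | VC [31]
  [10] addr=0x5f blk=11 s=3: MISS | VC [31, 23]
  [11] addr=0xde blk=27 s=3: MISS | VC [31, 23, 11]
  [12] addr=0xdb blk=27 s=3: L1-HIT | VC [31, 23, 11]
  [13] addr=0x63 blk=12 s=0: MISS | VC [23, 11, 28]
  [14] addr=0x63 blk=12 s=0: L1-HIT | VC [23, 11, 28]
  [15] addr=0xd9 blk=27 s=3: L1-HIT | VC [23, 11, 28]
  [16] addr=0x21 blk=4 s=0: MISS | VC [11, 28, 12]
  [17] addr=0x47 blk=8 s=0: MISS | VC [28, 12, 4]
  [18] addr=0x23 blk=4 s=0: VC-HIT | VC [28, 12, 8]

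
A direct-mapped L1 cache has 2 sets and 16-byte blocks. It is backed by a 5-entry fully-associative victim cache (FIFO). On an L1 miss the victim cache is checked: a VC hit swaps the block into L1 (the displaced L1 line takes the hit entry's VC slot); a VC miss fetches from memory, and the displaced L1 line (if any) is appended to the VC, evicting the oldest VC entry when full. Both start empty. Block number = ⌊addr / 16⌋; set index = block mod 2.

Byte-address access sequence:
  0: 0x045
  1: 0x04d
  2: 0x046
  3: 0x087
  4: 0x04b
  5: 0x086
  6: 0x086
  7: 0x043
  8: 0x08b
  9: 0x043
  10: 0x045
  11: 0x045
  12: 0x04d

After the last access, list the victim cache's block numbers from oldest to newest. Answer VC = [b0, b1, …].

0: 0x45 (blk 4, set 0) → MISS  vc=[]
1: 0x4d (blk 4, set 0) → L1-HIT  vc=[]
2: 0x46 (blk 4, set 0) → L1-HIT  vc=[]
3: 0x87 (blk 8, set 0) → MISS  vc=[4]
4: 0x4b (blk 4, set 0) → VC-HIT  vc=[8]
5: 0x86 (blk 8, set 0) → VC-HIT  vc=[4]
6: 0x86 (blk 8, set 0) → L1-HIT  vc=[4]
7: 0x43 (blk 4, set 0) → VC-HIT  vc=[8]
8: 0x8b (blk 8, set 0) → VC-HIT  vc=[4]
9: 0x43 (blk 4, set 0) → VC-HIT  vc=[8]
10: 0x45 (blk 4, set 0) → L1-HIT  vc=[8]
11: 0x45 (blk 4, set 0) → L1-HIT  vc=[8]
12: 0x4d (blk 4, set 0) → L1-HIT  vc=[8]

VC = [8]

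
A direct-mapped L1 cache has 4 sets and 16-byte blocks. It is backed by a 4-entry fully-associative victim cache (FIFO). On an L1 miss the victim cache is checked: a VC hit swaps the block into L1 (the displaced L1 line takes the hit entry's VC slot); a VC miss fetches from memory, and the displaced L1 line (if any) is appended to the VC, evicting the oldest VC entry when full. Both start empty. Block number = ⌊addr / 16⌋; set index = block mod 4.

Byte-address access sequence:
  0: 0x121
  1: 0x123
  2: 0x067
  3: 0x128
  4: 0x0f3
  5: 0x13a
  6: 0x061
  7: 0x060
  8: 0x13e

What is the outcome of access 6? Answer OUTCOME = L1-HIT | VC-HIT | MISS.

OUTCOME = VC-HIT

0: 0x121 (blk 18, set 2) → MISS  vc=[]
1: 0x123 (blk 18, set 2) → L1-HIT  vc=[]
2: 0x67 (blk 6, set 2) → MISS  vc=[18]
3: 0x128 (blk 18, set 2) → VC-HIT  vc=[6]
4: 0xf3 (blk 15, set 3) → MISS  vc=[6]
5: 0x13a (blk 19, set 3) → MISS  vc=[6, 15]
6: 0x61 (blk 6, set 2) → VC-HIT  vc=[18, 15]
7: 0x60 (blk 6, set 2) → L1-HIT  vc=[18, 15]
8: 0x13e (blk 19, set 3) → L1-HIT  vc=[18, 15]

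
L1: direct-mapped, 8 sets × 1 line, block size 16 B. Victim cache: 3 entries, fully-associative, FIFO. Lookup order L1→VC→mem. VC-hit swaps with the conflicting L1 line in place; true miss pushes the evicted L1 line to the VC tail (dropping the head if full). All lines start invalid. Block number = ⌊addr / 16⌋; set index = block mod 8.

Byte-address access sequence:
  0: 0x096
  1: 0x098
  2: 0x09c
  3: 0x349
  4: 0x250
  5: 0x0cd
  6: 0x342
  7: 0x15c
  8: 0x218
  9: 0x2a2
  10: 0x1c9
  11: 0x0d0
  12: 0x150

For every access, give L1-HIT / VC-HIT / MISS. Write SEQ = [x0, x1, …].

  [0] addr=0x96 blk=9 s=1: MISS | VC []
  [1] addr=0x98 blk=9 s=1: L1-HIT | VC []
  [2] addr=0x9c blk=9 s=1: L1-HIT | VC []
  [3] addr=0x349 blk=52 s=4: MISS | VC []
  [4] addr=0x250 blk=37 s=5: MISS | VC []
  [5] addr=0xcd blk=12 s=4: MISS | VC [52]
  [6] addr=0x342 blk=52 s=4: VC-HIT | VC [12]
  [7] addr=0x15c blk=21 s=5: MISS | VC [12, 37]
  [8] addr=0x218 blk=33 s=1: MISS | VC [12, 37, 9]
  [9] addr=0x2a2 blk=42 s=2: MISS | VC [12, 37, 9]
  [10] addr=0x1c9 blk=28 s=4: MISS | VC [37, 9, 52]
  [11] addr=0xd0 blk=13 s=5: MISS | VC [9, 52, 21]
  [12] addr=0x150 blk=21 s=5: VC-HIT | VC [9, 52, 13]

SEQ = [MISS, L1-HIT, L1-HIT, MISS, MISS, MISS, VC-HIT, MISS, MISS, MISS, MISS, MISS, VC-HIT]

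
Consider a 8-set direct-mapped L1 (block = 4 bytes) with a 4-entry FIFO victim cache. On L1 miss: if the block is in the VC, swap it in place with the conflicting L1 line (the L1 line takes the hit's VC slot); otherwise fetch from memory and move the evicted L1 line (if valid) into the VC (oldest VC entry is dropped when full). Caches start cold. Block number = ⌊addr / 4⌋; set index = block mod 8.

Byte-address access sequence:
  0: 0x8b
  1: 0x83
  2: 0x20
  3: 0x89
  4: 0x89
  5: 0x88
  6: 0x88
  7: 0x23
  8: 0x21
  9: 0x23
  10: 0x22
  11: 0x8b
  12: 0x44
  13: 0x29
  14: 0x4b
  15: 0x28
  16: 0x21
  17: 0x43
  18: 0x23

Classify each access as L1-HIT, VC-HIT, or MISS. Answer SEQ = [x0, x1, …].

  [0] addr=0x8b blk=34 s=2: MISS | VC []
  [1] addr=0x83 blk=32 s=0: MISS | VC []
  [2] addr=0x20 blk=8 s=0: MISS | VC [32]
  [3] addr=0x89 blk=34 s=2: L1-HIT | VC [32]
  [4] addr=0x89 blk=34 s=2: L1-HIT | VC [32]
  [5] addr=0x88 blk=34 s=2: L1-HIT | VC [32]
  [6] addr=0x88 blk=34 s=2: L1-HIT | VC [32]
  [7] addr=0x23 blk=8 s=0: L1-HIT | VC [32]
  [8] addr=0x21 blk=8 s=0: L1-HIT | VC [32]
  [9] addr=0x23 blk=8 s=0: L1-HIT | VC [32]
  [10] addr=0x22 blk=8 s=0: L1-HIT | VC [32]
  [11] addr=0x8b blk=34 s=2: L1-HIT | VC [32]
  [12] addr=0x44 blk=17 s=1: MISS | VC [32]
  [13] addr=0x29 blk=10 s=2: MISS | VC [32, 34]
  [14] addr=0x4b blk=18 s=2: MISS | VC [32, 34, 10]
  [15] addr=0x28 blk=10 s=2: VC-HIT | VC [32, 34, 18]
  [16] addr=0x21 blk=8 s=0: L1-HIT | VC [32, 34, 18]
  [17] addr=0x43 blk=16 s=0: MISS | VC [32, 34, 18, 8]
  [18] addr=0x23 blk=8 s=0: VC-HIT | VC [32, 34, 18, 16]

SEQ = [MISS, MISS, MISS, L1-HIT, L1-HIT, L1-HIT, L1-HIT, L1-HIT, L1-HIT, L1-HIT, L1-HIT, L1-HIT, MISS, MISS, MISS, VC-HIT, L1-HIT, MISS, VC-HIT]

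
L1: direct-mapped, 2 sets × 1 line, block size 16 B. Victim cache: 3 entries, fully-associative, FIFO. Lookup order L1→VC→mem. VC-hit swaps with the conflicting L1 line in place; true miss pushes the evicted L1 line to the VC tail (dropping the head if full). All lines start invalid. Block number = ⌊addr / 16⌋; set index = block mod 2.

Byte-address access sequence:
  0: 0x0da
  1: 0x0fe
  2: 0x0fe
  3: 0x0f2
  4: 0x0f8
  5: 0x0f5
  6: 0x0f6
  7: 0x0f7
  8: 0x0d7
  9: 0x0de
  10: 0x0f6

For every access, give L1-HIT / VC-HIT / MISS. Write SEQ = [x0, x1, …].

#0 0xda→b13/s1 MISS; vc=[]
#1 0xfe→b15/s1 MISS; vc=[13]
#2 0xfe→b15/s1 L1-HIT; vc=[13]
#3 0xf2→b15/s1 L1-HIT; vc=[13]
#4 0xf8→b15/s1 L1-HIT; vc=[13]
#5 0xf5→b15/s1 L1-HIT; vc=[13]
#6 0xf6→b15/s1 L1-HIT; vc=[13]
#7 0xf7→b15/s1 L1-HIT; vc=[13]
#8 0xd7→b13/s1 VC-HIT; vc=[15]
#9 0xde→b13/s1 L1-HIT; vc=[15]
#10 0xf6→b15/s1 VC-HIT; vc=[13]

SEQ = [MISS, MISS, L1-HIT, L1-HIT, L1-HIT, L1-HIT, L1-HIT, L1-HIT, VC-HIT, L1-HIT, VC-HIT]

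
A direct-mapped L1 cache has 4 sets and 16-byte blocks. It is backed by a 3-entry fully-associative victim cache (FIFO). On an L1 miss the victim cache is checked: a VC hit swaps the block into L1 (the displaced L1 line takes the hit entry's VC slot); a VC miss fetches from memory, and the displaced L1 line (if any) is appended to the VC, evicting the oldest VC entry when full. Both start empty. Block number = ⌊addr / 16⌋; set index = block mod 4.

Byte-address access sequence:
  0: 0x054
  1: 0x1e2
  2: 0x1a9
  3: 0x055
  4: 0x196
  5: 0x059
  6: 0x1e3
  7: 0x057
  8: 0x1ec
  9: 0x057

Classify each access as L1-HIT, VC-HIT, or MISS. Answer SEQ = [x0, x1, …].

SEQ = [MISS, MISS, MISS, L1-HIT, MISS, VC-HIT, VC-HIT, L1-HIT, L1-HIT, L1-HIT]

0: 0x54 (blk 5, set 1) → MISS  vc=[]
1: 0x1e2 (blk 30, set 2) → MISS  vc=[]
2: 0x1a9 (blk 26, set 2) → MISS  vc=[30]
3: 0x55 (blk 5, set 1) → L1-HIT  vc=[30]
4: 0x196 (blk 25, set 1) → MISS  vc=[30, 5]
5: 0x59 (blk 5, set 1) → VC-HIT  vc=[30, 25]
6: 0x1e3 (blk 30, set 2) → VC-HIT  vc=[26, 25]
7: 0x57 (blk 5, set 1) → L1-HIT  vc=[26, 25]
8: 0x1ec (blk 30, set 2) → L1-HIT  vc=[26, 25]
9: 0x57 (blk 5, set 1) → L1-HIT  vc=[26, 25]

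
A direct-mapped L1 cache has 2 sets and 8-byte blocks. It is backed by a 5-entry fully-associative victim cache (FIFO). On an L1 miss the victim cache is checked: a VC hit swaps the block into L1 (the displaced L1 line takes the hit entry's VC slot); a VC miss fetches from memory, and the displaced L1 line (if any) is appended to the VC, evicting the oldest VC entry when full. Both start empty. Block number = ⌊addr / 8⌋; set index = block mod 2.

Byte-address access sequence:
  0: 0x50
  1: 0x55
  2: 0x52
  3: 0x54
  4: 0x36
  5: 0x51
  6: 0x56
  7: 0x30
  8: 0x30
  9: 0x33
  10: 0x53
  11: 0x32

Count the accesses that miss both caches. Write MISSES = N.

MISSES = 2

#0 0x50→b10/s0 MISS; vc=[]
#1 0x55→b10/s0 L1-HIT; vc=[]
#2 0x52→b10/s0 L1-HIT; vc=[]
#3 0x54→b10/s0 L1-HIT; vc=[]
#4 0x36→b6/s0 MISS; vc=[10]
#5 0x51→b10/s0 VC-HIT; vc=[6]
#6 0x56→b10/s0 L1-HIT; vc=[6]
#7 0x30→b6/s0 VC-HIT; vc=[10]
#8 0x30→b6/s0 L1-HIT; vc=[10]
#9 0x33→b6/s0 L1-HIT; vc=[10]
#10 0x53→b10/s0 VC-HIT; vc=[6]
#11 0x32→b6/s0 VC-HIT; vc=[10]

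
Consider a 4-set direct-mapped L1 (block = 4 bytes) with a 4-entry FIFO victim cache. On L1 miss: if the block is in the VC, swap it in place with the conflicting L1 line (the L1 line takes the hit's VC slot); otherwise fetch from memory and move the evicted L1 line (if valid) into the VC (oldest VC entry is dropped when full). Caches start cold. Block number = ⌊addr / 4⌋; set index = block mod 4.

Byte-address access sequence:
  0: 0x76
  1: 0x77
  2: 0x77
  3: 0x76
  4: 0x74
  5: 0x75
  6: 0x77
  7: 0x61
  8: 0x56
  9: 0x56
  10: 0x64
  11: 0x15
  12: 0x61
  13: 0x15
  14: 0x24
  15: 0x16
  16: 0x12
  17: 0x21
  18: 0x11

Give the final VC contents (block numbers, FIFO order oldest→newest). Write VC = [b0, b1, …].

  [0] addr=0x76 blk=29 s=1: MISS | VC []
  [1] addr=0x77 blk=29 s=1: L1-HIT | VC []
  [2] addr=0x77 blk=29 s=1: L1-HIT | VC []
  [3] addr=0x76 blk=29 s=1: L1-HIT | VC []
  [4] addr=0x74 blk=29 s=1: L1-HIT | VC []
  [5] addr=0x75 blk=29 s=1: L1-HIT | VC []
  [6] addr=0x77 blk=29 s=1: L1-HIT | VC []
  [7] addr=0x61 blk=24 s=0: MISS | VC []
  [8] addr=0x56 blk=21 s=1: MISS | VC [29]
  [9] addr=0x56 blk=21 s=1: L1-HIT | VC [29]
  [10] addr=0x64 blk=25 s=1: MISS | VC [29, 21]
  [11] addr=0x15 blk=5 s=1: MISS | VC [29, 21, 25]
  [12] addr=0x61 blk=24 s=0: L1-HIT | VC [29, 21, 25]
  [13] addr=0x15 blk=5 s=1: L1-HIT | VC [29, 21, 25]
  [14] addr=0x24 blk=9 s=1: MISS | VC [29, 21, 25, 5]
  [15] addr=0x16 blk=5 s=1: VC-HIT | VC [29, 21, 25, 9]
  [16] addr=0x12 blk=4 s=0: MISS | VC [21, 25, 9, 24]
  [17] addr=0x21 blk=8 s=0: MISS | VC [25, 9, 24, 4]
  [18] addr=0x11 blk=4 s=0: VC-HIT | VC [25, 9, 24, 8]

VC = [25, 9, 24, 8]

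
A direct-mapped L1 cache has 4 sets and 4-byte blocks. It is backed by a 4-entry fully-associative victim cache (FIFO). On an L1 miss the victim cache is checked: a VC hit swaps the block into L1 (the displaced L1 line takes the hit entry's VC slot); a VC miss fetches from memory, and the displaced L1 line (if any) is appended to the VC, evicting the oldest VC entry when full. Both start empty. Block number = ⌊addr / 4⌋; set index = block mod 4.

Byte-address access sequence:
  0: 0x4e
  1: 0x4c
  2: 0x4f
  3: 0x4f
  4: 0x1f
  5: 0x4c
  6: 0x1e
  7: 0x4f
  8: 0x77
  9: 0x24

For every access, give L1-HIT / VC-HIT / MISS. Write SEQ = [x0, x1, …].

0: 0x4e (blk 19, set 3) → MISS  vc=[]
1: 0x4c (blk 19, set 3) → L1-HIT  vc=[]
2: 0x4f (blk 19, set 3) → L1-HIT  vc=[]
3: 0x4f (blk 19, set 3) → L1-HIT  vc=[]
4: 0x1f (blk 7, set 3) → MISS  vc=[19]
5: 0x4c (blk 19, set 3) → VC-HIT  vc=[7]
6: 0x1e (blk 7, set 3) → VC-HIT  vc=[19]
7: 0x4f (blk 19, set 3) → VC-HIT  vc=[7]
8: 0x77 (blk 29, set 1) → MISS  vc=[7]
9: 0x24 (blk 9, set 1) → MISS  vc=[7, 29]

SEQ = [MISS, L1-HIT, L1-HIT, L1-HIT, MISS, VC-HIT, VC-HIT, VC-HIT, MISS, MISS]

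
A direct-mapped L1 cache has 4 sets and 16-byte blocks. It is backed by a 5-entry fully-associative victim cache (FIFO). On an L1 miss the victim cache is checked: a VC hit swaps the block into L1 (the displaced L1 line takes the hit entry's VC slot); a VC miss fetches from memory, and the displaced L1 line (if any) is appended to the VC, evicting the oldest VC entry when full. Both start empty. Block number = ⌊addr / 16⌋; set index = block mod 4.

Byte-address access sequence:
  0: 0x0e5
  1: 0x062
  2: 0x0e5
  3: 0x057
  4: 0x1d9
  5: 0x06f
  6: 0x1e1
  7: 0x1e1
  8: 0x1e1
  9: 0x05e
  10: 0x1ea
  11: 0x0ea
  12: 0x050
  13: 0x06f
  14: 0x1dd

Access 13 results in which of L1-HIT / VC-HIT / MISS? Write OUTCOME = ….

OUTCOME = VC-HIT

0: 0xe5 (blk 14, set 2) → MISS  vc=[]
1: 0x62 (blk 6, set 2) → MISS  vc=[14]
2: 0xe5 (blk 14, set 2) → VC-HIT  vc=[6]
3: 0x57 (blk 5, set 1) → MISS  vc=[6]
4: 0x1d9 (blk 29, set 1) → MISS  vc=[6, 5]
5: 0x6f (blk 6, set 2) → VC-HIT  vc=[14, 5]
6: 0x1e1 (blk 30, set 2) → MISS  vc=[14, 5, 6]
7: 0x1e1 (blk 30, set 2) → L1-HIT  vc=[14, 5, 6]
8: 0x1e1 (blk 30, set 2) → L1-HIT  vc=[14, 5, 6]
9: 0x5e (blk 5, set 1) → VC-HIT  vc=[14, 29, 6]
10: 0x1ea (blk 30, set 2) → L1-HIT  vc=[14, 29, 6]
11: 0xea (blk 14, set 2) → VC-HIT  vc=[30, 29, 6]
12: 0x50 (blk 5, set 1) → L1-HIT  vc=[30, 29, 6]
13: 0x6f (blk 6, set 2) → VC-HIT  vc=[30, 29, 14]
14: 0x1dd (blk 29, set 1) → VC-HIT  vc=[30, 5, 14]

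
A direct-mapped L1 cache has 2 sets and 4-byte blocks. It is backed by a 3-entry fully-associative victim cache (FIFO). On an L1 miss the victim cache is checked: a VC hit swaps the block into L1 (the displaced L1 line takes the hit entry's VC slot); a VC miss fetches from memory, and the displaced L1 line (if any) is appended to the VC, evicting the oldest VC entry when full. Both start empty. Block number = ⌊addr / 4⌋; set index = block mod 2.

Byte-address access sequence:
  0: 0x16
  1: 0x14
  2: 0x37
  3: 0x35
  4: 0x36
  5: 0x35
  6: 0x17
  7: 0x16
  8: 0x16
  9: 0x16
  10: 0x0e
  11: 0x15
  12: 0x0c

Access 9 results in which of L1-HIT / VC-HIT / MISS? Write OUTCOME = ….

OUTCOME = L1-HIT

#0 0x16→b5/s1 MISS; vc=[]
#1 0x14→b5/s1 L1-HIT; vc=[]
#2 0x37→b13/s1 MISS; vc=[5]
#3 0x35→b13/s1 L1-HIT; vc=[5]
#4 0x36→b13/s1 L1-HIT; vc=[5]
#5 0x35→b13/s1 L1-HIT; vc=[5]
#6 0x17→b5/s1 VC-HIT; vc=[13]
#7 0x16→b5/s1 L1-HIT; vc=[13]
#8 0x16→b5/s1 L1-HIT; vc=[13]
#9 0x16→b5/s1 L1-HIT; vc=[13]
#10 0xe→b3/s1 MISS; vc=[13,5]
#11 0x15→b5/s1 VC-HIT; vc=[13,3]
#12 0xc→b3/s1 VC-HIT; vc=[13,5]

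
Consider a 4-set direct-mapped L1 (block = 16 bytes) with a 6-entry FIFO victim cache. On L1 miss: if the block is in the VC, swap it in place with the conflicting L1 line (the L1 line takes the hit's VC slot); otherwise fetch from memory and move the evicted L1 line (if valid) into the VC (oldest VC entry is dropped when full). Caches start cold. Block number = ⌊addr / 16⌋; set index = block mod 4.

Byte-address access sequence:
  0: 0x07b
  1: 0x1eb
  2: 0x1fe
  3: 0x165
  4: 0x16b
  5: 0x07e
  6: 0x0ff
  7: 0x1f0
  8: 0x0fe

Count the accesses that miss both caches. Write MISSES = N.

#0 0x7b→b7/s3 MISS; vc=[]
#1 0x1eb→b30/s2 MISS; vc=[]
#2 0x1fe→b31/s3 MISS; vc=[7]
#3 0x165→b22/s2 MISS; vc=[7,30]
#4 0x16b→b22/s2 L1-HIT; vc=[7,30]
#5 0x7e→b7/s3 VC-HIT; vc=[31,30]
#6 0xff→b15/s3 MISS; vc=[31,30,7]
#7 0x1f0→b31/s3 VC-HIT; vc=[15,30,7]
#8 0xfe→b15/s3 VC-HIT; vc=[31,30,7]

MISSES = 5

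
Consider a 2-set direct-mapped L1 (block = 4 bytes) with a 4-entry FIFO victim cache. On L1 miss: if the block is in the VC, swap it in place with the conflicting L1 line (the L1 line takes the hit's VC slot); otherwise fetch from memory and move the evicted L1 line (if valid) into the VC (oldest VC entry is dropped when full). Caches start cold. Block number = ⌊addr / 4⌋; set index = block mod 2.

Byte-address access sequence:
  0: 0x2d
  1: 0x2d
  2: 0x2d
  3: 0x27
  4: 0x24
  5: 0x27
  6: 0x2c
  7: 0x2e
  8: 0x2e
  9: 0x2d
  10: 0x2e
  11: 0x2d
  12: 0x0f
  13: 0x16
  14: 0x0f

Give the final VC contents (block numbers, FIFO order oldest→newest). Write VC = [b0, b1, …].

VC = [9, 11, 5]

0: 0x2d (blk 11, set 1) → MISS  vc=[]
1: 0x2d (blk 11, set 1) → L1-HIT  vc=[]
2: 0x2d (blk 11, set 1) → L1-HIT  vc=[]
3: 0x27 (blk 9, set 1) → MISS  vc=[11]
4: 0x24 (blk 9, set 1) → L1-HIT  vc=[11]
5: 0x27 (blk 9, set 1) → L1-HIT  vc=[11]
6: 0x2c (blk 11, set 1) → VC-HIT  vc=[9]
7: 0x2e (blk 11, set 1) → L1-HIT  vc=[9]
8: 0x2e (blk 11, set 1) → L1-HIT  vc=[9]
9: 0x2d (blk 11, set 1) → L1-HIT  vc=[9]
10: 0x2e (blk 11, set 1) → L1-HIT  vc=[9]
11: 0x2d (blk 11, set 1) → L1-HIT  vc=[9]
12: 0xf (blk 3, set 1) → MISS  vc=[9, 11]
13: 0x16 (blk 5, set 1) → MISS  vc=[9, 11, 3]
14: 0xf (blk 3, set 1) → VC-HIT  vc=[9, 11, 5]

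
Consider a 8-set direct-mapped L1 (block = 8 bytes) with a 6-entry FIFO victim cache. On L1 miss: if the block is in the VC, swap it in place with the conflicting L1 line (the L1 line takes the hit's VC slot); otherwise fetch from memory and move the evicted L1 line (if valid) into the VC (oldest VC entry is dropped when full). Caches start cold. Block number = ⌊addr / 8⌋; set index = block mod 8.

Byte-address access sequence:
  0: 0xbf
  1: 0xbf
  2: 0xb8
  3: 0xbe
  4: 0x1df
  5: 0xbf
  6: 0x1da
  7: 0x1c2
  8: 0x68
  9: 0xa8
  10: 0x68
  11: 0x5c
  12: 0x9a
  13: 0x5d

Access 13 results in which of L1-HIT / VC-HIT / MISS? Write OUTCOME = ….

OUTCOME = VC-HIT

0: 0xbf (blk 23, set 7) → MISS  vc=[]
1: 0xbf (blk 23, set 7) → L1-HIT  vc=[]
2: 0xb8 (blk 23, set 7) → L1-HIT  vc=[]
3: 0xbe (blk 23, set 7) → L1-HIT  vc=[]
4: 0x1df (blk 59, set 3) → MISS  vc=[]
5: 0xbf (blk 23, set 7) → L1-HIT  vc=[]
6: 0x1da (blk 59, set 3) → L1-HIT  vc=[]
7: 0x1c2 (blk 56, set 0) → MISS  vc=[]
8: 0x68 (blk 13, set 5) → MISS  vc=[]
9: 0xa8 (blk 21, set 5) → MISS  vc=[13]
10: 0x68 (blk 13, set 5) → VC-HIT  vc=[21]
11: 0x5c (blk 11, set 3) → MISS  vc=[21, 59]
12: 0x9a (blk 19, set 3) → MISS  vc=[21, 59, 11]
13: 0x5d (blk 11, set 3) → VC-HIT  vc=[21, 59, 19]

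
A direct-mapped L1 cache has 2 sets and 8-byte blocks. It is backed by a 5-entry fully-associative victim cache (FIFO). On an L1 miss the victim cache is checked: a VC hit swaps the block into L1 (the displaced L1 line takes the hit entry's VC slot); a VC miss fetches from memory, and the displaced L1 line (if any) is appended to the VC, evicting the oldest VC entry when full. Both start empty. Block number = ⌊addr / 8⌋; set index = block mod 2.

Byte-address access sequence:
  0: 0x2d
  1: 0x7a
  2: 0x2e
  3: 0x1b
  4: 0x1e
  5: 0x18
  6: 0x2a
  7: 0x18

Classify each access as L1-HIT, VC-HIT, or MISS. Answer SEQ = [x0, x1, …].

SEQ = [MISS, MISS, VC-HIT, MISS, L1-HIT, L1-HIT, VC-HIT, VC-HIT]

#0 0x2d→b5/s1 MISS; vc=[]
#1 0x7a→b15/s1 MISS; vc=[5]
#2 0x2e→b5/s1 VC-HIT; vc=[15]
#3 0x1b→b3/s1 MISS; vc=[15,5]
#4 0x1e→b3/s1 L1-HIT; vc=[15,5]
#5 0x18→b3/s1 L1-HIT; vc=[15,5]
#6 0x2a→b5/s1 VC-HIT; vc=[15,3]
#7 0x18→b3/s1 VC-HIT; vc=[15,5]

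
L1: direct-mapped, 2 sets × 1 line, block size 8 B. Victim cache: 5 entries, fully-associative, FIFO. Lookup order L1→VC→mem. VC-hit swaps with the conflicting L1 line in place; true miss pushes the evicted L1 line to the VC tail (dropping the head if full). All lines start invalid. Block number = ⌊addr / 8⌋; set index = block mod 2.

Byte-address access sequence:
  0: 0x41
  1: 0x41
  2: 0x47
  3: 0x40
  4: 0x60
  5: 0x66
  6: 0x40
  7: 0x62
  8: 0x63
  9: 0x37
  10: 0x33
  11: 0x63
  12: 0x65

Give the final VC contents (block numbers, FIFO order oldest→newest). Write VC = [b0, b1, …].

VC = [8, 6]

  [0] addr=0x41 blk=8 s=0: MISS | VC []
  [1] addr=0x41 blk=8 s=0: L1-HIT | VC []
  [2] addr=0x47 blk=8 s=0: L1-HIT | VC []
  [3] addr=0x40 blk=8 s=0: L1-HIT | VC []
  [4] addr=0x60 blk=12 s=0: MISS | VC [8]
  [5] addr=0x66 blk=12 s=0: L1-HIT | VC [8]
  [6] addr=0x40 blk=8 s=0: VC-HIT | VC [12]
  [7] addr=0x62 blk=12 s=0: VC-HIT | VC [8]
  [8] addr=0x63 blk=12 s=0: L1-HIT | VC [8]
  [9] addr=0x37 blk=6 s=0: MISS | VC [8, 12]
  [10] addr=0x33 blk=6 s=0: L1-HIT | VC [8, 12]
  [11] addr=0x63 blk=12 s=0: VC-HIT | VC [8, 6]
  [12] addr=0x65 blk=12 s=0: L1-HIT | VC [8, 6]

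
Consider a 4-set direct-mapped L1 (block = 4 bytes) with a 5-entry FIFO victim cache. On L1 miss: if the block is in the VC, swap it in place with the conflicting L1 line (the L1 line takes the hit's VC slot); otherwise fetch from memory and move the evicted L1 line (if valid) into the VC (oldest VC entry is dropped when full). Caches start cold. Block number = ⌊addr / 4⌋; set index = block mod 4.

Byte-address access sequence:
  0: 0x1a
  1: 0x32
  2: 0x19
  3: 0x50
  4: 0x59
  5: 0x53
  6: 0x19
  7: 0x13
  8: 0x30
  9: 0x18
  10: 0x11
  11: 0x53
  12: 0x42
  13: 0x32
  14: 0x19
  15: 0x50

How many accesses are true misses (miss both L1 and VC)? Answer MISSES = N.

0: 0x1a (blk 6, set 2) → MISS  vc=[]
1: 0x32 (blk 12, set 0) → MISS  vc=[]
2: 0x19 (blk 6, set 2) → L1-HIT  vc=[]
3: 0x50 (blk 20, set 0) → MISS  vc=[12]
4: 0x59 (blk 22, set 2) → MISS  vc=[12, 6]
5: 0x53 (blk 20, set 0) → L1-HIT  vc=[12, 6]
6: 0x19 (blk 6, set 2) → VC-HIT  vc=[12, 22]
7: 0x13 (blk 4, set 0) → MISS  vc=[12, 22, 20]
8: 0x30 (blk 12, set 0) → VC-HIT  vc=[4, 22, 20]
9: 0x18 (blk 6, set 2) → L1-HIT  vc=[4, 22, 20]
10: 0x11 (blk 4, set 0) → VC-HIT  vc=[12, 22, 20]
11: 0x53 (blk 20, set 0) → VC-HIT  vc=[12, 22, 4]
12: 0x42 (blk 16, set 0) → MISS  vc=[12, 22, 4, 20]
13: 0x32 (blk 12, set 0) → VC-HIT  vc=[16, 22, 4, 20]
14: 0x19 (blk 6, set 2) → L1-HIT  vc=[16, 22, 4, 20]
15: 0x50 (blk 20, set 0) → VC-HIT  vc=[16, 22, 4, 12]

MISSES = 6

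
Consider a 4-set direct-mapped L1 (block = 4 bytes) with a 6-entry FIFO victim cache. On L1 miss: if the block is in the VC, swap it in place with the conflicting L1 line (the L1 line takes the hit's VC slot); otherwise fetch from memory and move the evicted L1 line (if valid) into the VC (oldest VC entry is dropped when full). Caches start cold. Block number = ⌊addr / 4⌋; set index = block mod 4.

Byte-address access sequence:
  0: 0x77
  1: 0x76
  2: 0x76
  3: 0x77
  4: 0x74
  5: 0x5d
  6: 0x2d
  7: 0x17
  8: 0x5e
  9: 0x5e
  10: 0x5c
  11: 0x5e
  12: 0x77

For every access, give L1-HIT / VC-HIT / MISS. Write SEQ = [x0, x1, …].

SEQ = [MISS, L1-HIT, L1-HIT, L1-HIT, L1-HIT, MISS, MISS, MISS, VC-HIT, L1-HIT, L1-HIT, L1-HIT, VC-HIT]

#0 0x77→b29/s1 MISS; vc=[]
#1 0x76→b29/s1 L1-HIT; vc=[]
#2 0x76→b29/s1 L1-HIT; vc=[]
#3 0x77→b29/s1 L1-HIT; vc=[]
#4 0x74→b29/s1 L1-HIT; vc=[]
#5 0x5d→b23/s3 MISS; vc=[]
#6 0x2d→b11/s3 MISS; vc=[23]
#7 0x17→b5/s1 MISS; vc=[23,29]
#8 0x5e→b23/s3 VC-HIT; vc=[11,29]
#9 0x5e→b23/s3 L1-HIT; vc=[11,29]
#10 0x5c→b23/s3 L1-HIT; vc=[11,29]
#11 0x5e→b23/s3 L1-HIT; vc=[11,29]
#12 0x77→b29/s1 VC-HIT; vc=[11,5]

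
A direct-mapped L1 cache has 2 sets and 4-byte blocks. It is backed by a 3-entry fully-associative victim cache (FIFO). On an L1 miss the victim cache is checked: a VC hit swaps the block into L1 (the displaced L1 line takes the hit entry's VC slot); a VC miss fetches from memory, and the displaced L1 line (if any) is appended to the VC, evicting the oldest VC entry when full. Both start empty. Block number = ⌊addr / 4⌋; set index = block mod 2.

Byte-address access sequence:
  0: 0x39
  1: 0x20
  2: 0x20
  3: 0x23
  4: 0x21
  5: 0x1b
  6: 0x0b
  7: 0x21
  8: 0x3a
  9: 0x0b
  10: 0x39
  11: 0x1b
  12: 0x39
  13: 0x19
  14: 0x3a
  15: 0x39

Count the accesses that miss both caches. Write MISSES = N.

0: 0x39 (blk 14, set 0) → MISS  vc=[]
1: 0x20 (blk 8, set 0) → MISS  vc=[14]
2: 0x20 (blk 8, set 0) → L1-HIT  vc=[14]
3: 0x23 (blk 8, set 0) → L1-HIT  vc=[14]
4: 0x21 (blk 8, set 0) → L1-HIT  vc=[14]
5: 0x1b (blk 6, set 0) → MISS  vc=[14, 8]
6: 0xb (blk 2, set 0) → MISS  vc=[14, 8, 6]
7: 0x21 (blk 8, set 0) → VC-HIT  vc=[14, 2, 6]
8: 0x3a (blk 14, set 0) → VC-HIT  vc=[8, 2, 6]
9: 0xb (blk 2, set 0) → VC-HIT  vc=[8, 14, 6]
10: 0x39 (blk 14, set 0) → VC-HIT  vc=[8, 2, 6]
11: 0x1b (blk 6, set 0) → VC-HIT  vc=[8, 2, 14]
12: 0x39 (blk 14, set 0) → VC-HIT  vc=[8, 2, 6]
13: 0x19 (blk 6, set 0) → VC-HIT  vc=[8, 2, 14]
14: 0x3a (blk 14, set 0) → VC-HIT  vc=[8, 2, 6]
15: 0x39 (blk 14, set 0) → L1-HIT  vc=[8, 2, 6]

MISSES = 4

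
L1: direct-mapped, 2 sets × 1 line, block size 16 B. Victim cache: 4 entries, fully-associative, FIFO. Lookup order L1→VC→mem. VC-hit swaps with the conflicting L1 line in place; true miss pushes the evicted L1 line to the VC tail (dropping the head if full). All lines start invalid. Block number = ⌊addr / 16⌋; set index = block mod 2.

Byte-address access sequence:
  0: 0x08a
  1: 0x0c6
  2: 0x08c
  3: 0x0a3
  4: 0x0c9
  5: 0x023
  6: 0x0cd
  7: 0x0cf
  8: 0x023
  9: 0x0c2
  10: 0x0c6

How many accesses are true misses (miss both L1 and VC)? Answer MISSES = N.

MISSES = 4

0: 0x8a (blk 8, set 0) → MISS  vc=[]
1: 0xc6 (blk 12, set 0) → MISS  vc=[8]
2: 0x8c (blk 8, set 0) → VC-HIT  vc=[12]
3: 0xa3 (blk 10, set 0) → MISS  vc=[12, 8]
4: 0xc9 (blk 12, set 0) → VC-HIT  vc=[10, 8]
5: 0x23 (blk 2, set 0) → MISS  vc=[10, 8, 12]
6: 0xcd (blk 12, set 0) → VC-HIT  vc=[10, 8, 2]
7: 0xcf (blk 12, set 0) → L1-HIT  vc=[10, 8, 2]
8: 0x23 (blk 2, set 0) → VC-HIT  vc=[10, 8, 12]
9: 0xc2 (blk 12, set 0) → VC-HIT  vc=[10, 8, 2]
10: 0xc6 (blk 12, set 0) → L1-HIT  vc=[10, 8, 2]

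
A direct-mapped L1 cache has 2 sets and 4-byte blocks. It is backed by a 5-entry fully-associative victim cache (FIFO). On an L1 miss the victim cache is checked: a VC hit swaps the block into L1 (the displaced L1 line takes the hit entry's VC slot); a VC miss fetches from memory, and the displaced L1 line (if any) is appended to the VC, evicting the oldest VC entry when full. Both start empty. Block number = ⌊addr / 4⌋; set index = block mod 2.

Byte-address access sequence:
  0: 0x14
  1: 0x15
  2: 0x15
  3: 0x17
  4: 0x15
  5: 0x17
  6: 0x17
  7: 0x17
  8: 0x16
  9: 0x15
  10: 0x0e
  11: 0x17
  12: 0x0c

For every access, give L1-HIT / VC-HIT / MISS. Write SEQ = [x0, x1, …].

SEQ = [MISS, L1-HIT, L1-HIT, L1-HIT, L1-HIT, L1-HIT, L1-HIT, L1-HIT, L1-HIT, L1-HIT, MISS, VC-HIT, VC-HIT]

0: 0x14 (blk 5, set 1) → MISS  vc=[]
1: 0x15 (blk 5, set 1) → L1-HIT  vc=[]
2: 0x15 (blk 5, set 1) → L1-HIT  vc=[]
3: 0x17 (blk 5, set 1) → L1-HIT  vc=[]
4: 0x15 (blk 5, set 1) → L1-HIT  vc=[]
5: 0x17 (blk 5, set 1) → L1-HIT  vc=[]
6: 0x17 (blk 5, set 1) → L1-HIT  vc=[]
7: 0x17 (blk 5, set 1) → L1-HIT  vc=[]
8: 0x16 (blk 5, set 1) → L1-HIT  vc=[]
9: 0x15 (blk 5, set 1) → L1-HIT  vc=[]
10: 0xe (blk 3, set 1) → MISS  vc=[5]
11: 0x17 (blk 5, set 1) → VC-HIT  vc=[3]
12: 0xc (blk 3, set 1) → VC-HIT  vc=[5]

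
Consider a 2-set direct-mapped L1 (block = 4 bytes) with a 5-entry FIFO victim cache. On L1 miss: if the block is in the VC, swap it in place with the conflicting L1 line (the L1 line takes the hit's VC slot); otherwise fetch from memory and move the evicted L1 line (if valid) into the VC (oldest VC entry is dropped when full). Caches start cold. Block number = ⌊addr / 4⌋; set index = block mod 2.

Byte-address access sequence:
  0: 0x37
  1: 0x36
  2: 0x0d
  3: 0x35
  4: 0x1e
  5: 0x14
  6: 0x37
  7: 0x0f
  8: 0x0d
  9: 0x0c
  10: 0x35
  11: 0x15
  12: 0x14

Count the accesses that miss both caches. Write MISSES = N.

0: 0x37 (blk 13, set 1) → MISS  vc=[]
1: 0x36 (blk 13, set 1) → L1-HIT  vc=[]
2: 0xd (blk 3, set 1) → MISS  vc=[13]
3: 0x35 (blk 13, set 1) → VC-HIT  vc=[3]
4: 0x1e (blk 7, set 1) → MISS  vc=[3, 13]
5: 0x14 (blk 5, set 1) → MISS  vc=[3, 13, 7]
6: 0x37 (blk 13, set 1) → VC-HIT  vc=[3, 5, 7]
7: 0xf (blk 3, set 1) → VC-HIT  vc=[13, 5, 7]
8: 0xd (blk 3, set 1) → L1-HIT  vc=[13, 5, 7]
9: 0xc (blk 3, set 1) → L1-HIT  vc=[13, 5, 7]
10: 0x35 (blk 13, set 1) → VC-HIT  vc=[3, 5, 7]
11: 0x15 (blk 5, set 1) → VC-HIT  vc=[3, 13, 7]
12: 0x14 (blk 5, set 1) → L1-HIT  vc=[3, 13, 7]

MISSES = 4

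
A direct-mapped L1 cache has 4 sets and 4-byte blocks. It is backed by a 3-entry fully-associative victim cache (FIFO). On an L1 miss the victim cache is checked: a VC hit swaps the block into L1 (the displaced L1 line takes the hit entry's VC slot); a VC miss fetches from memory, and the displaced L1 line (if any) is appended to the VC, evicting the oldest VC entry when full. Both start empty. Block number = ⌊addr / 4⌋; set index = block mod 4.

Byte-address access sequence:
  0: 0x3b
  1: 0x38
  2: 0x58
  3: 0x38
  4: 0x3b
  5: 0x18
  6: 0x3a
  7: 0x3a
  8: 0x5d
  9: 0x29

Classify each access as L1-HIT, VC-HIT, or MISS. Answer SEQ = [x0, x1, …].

SEQ = [MISS, L1-HIT, MISS, VC-HIT, L1-HIT, MISS, VC-HIT, L1-HIT, MISS, MISS]

#0 0x3b→b14/s2 MISS; vc=[]
#1 0x38→b14/s2 L1-HIT; vc=[]
#2 0x58→b22/s2 MISS; vc=[14]
#3 0x38→b14/s2 VC-HIT; vc=[22]
#4 0x3b→b14/s2 L1-HIT; vc=[22]
#5 0x18→b6/s2 MISS; vc=[22,14]
#6 0x3a→b14/s2 VC-HIT; vc=[22,6]
#7 0x3a→b14/s2 L1-HIT; vc=[22,6]
#8 0x5d→b23/s3 MISS; vc=[22,6]
#9 0x29→b10/s2 MISS; vc=[22,6,14]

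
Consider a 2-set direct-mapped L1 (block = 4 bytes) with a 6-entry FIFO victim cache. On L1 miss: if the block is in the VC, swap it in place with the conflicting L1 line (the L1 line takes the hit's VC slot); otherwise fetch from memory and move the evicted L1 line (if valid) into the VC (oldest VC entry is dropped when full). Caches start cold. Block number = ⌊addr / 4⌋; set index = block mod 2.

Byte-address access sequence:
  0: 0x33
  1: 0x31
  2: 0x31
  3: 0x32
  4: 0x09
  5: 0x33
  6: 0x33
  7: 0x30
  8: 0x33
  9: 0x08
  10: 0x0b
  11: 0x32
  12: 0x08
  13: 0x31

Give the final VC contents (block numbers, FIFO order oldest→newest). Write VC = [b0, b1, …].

VC = [2]

#0 0x33→b12/s0 MISS; vc=[]
#1 0x31→b12/s0 L1-HIT; vc=[]
#2 0x31→b12/s0 L1-HIT; vc=[]
#3 0x32→b12/s0 L1-HIT; vc=[]
#4 0x9→b2/s0 MISS; vc=[12]
#5 0x33→b12/s0 VC-HIT; vc=[2]
#6 0x33→b12/s0 L1-HIT; vc=[2]
#7 0x30→b12/s0 L1-HIT; vc=[2]
#8 0x33→b12/s0 L1-HIT; vc=[2]
#9 0x8→b2/s0 VC-HIT; vc=[12]
#10 0xb→b2/s0 L1-HIT; vc=[12]
#11 0x32→b12/s0 VC-HIT; vc=[2]
#12 0x8→b2/s0 VC-HIT; vc=[12]
#13 0x31→b12/s0 VC-HIT; vc=[2]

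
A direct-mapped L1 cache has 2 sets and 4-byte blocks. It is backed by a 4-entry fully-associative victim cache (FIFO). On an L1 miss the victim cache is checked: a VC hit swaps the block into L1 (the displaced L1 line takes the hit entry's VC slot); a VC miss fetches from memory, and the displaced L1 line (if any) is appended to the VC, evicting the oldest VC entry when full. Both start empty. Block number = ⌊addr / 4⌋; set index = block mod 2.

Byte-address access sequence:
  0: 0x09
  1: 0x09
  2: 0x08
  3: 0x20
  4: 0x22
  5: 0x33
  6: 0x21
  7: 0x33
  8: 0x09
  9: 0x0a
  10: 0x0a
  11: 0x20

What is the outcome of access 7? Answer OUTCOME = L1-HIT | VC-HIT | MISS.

OUTCOME = VC-HIT

  [0] addr=0x9 blk=2 s=0: MISS | VC []
  [1] addr=0x9 blk=2 s=0: L1-HIT | VC []
  [2] addr=0x8 blk=2 s=0: L1-HIT | VC []
  [3] addr=0x20 blk=8 s=0: MISS | VC [2]
  [4] addr=0x22 blk=8 s=0: L1-HIT | VC [2]
  [5] addr=0x33 blk=12 s=0: MISS | VC [2, 8]
  [6] addr=0x21 blk=8 s=0: VC-HIT | VC [2, 12]
  [7] addr=0x33 blk=12 s=0: VC-HIT | VC [2, 8]
  [8] addr=0x9 blk=2 s=0: VC-HIT | VC [12, 8]
  [9] addr=0xa blk=2 s=0: L1-HIT | VC [12, 8]
  [10] addr=0xa blk=2 s=0: L1-HIT | VC [12, 8]
  [11] addr=0x20 blk=8 s=0: VC-HIT | VC [12, 2]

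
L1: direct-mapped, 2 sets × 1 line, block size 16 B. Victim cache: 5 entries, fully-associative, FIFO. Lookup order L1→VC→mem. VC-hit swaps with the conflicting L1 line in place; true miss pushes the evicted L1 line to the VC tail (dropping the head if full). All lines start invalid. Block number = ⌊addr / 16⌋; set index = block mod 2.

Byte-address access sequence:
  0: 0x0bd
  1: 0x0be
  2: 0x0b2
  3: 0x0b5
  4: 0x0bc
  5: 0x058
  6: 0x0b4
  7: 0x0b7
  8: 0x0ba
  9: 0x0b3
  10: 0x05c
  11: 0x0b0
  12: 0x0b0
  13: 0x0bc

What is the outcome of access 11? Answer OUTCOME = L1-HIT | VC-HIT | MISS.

  [0] addr=0xbd blk=11 s=1: MISS | VC []
  [1] addr=0xbe blk=11 s=1: L1-HIT | VC []
  [2] addr=0xb2 blk=11 s=1: L1-HIT | VC []
  [3] addr=0xb5 blk=11 s=1: L1-HIT | VC []
  [4] addr=0xbc blk=11 s=1: L1-HIT | VC []
  [5] addr=0x58 blk=5 s=1: MISS | VC [11]
  [6] addr=0xb4 blk=11 s=1: VC-HIT | VC [5]
  [7] addr=0xb7 blk=11 s=1: L1-HIT | VC [5]
  [8] addr=0xba blk=11 s=1: L1-HIT | VC [5]
  [9] addr=0xb3 blk=11 s=1: L1-HIT | VC [5]
  [10] addr=0x5c blk=5 s=1: VC-HIT | VC [11]
  [11] addr=0xb0 blk=11 s=1: VC-HIT | VC [5]
  [12] addr=0xb0 blk=11 s=1: L1-HIT | VC [5]
  [13] addr=0xbc blk=11 s=1: L1-HIT | VC [5]

OUTCOME = VC-HIT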